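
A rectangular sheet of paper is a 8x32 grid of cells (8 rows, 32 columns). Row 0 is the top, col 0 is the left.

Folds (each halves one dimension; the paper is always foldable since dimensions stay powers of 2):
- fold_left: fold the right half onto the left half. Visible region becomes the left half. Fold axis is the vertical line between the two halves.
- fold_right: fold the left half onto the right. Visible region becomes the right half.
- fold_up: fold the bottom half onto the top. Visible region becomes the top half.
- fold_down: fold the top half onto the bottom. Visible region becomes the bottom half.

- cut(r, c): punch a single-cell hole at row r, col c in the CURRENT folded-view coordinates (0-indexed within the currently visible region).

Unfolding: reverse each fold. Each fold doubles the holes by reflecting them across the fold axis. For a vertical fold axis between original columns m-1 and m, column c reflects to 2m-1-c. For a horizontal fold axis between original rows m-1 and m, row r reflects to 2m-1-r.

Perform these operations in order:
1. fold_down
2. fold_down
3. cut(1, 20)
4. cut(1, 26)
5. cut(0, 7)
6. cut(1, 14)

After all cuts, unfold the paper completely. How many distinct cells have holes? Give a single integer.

Answer: 16

Derivation:
Op 1 fold_down: fold axis h@4; visible region now rows[4,8) x cols[0,32) = 4x32
Op 2 fold_down: fold axis h@6; visible region now rows[6,8) x cols[0,32) = 2x32
Op 3 cut(1, 20): punch at orig (7,20); cuts so far [(7, 20)]; region rows[6,8) x cols[0,32) = 2x32
Op 4 cut(1, 26): punch at orig (7,26); cuts so far [(7, 20), (7, 26)]; region rows[6,8) x cols[0,32) = 2x32
Op 5 cut(0, 7): punch at orig (6,7); cuts so far [(6, 7), (7, 20), (7, 26)]; region rows[6,8) x cols[0,32) = 2x32
Op 6 cut(1, 14): punch at orig (7,14); cuts so far [(6, 7), (7, 14), (7, 20), (7, 26)]; region rows[6,8) x cols[0,32) = 2x32
Unfold 1 (reflect across h@6): 8 holes -> [(4, 14), (4, 20), (4, 26), (5, 7), (6, 7), (7, 14), (7, 20), (7, 26)]
Unfold 2 (reflect across h@4): 16 holes -> [(0, 14), (0, 20), (0, 26), (1, 7), (2, 7), (3, 14), (3, 20), (3, 26), (4, 14), (4, 20), (4, 26), (5, 7), (6, 7), (7, 14), (7, 20), (7, 26)]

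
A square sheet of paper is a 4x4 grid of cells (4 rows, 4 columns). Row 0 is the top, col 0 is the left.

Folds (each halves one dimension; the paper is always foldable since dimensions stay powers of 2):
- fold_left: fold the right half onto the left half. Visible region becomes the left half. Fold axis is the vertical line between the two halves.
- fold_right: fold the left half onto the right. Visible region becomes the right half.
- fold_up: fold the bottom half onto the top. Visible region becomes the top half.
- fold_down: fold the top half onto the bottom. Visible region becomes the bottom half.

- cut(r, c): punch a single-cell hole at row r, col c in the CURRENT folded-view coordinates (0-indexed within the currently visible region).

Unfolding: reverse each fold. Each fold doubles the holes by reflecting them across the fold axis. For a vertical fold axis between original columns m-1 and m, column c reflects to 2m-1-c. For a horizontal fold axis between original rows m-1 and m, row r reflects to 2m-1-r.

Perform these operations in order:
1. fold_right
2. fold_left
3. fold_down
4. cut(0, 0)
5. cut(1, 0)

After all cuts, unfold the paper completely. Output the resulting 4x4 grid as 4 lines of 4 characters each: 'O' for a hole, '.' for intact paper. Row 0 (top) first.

Answer: OOOO
OOOO
OOOO
OOOO

Derivation:
Op 1 fold_right: fold axis v@2; visible region now rows[0,4) x cols[2,4) = 4x2
Op 2 fold_left: fold axis v@3; visible region now rows[0,4) x cols[2,3) = 4x1
Op 3 fold_down: fold axis h@2; visible region now rows[2,4) x cols[2,3) = 2x1
Op 4 cut(0, 0): punch at orig (2,2); cuts so far [(2, 2)]; region rows[2,4) x cols[2,3) = 2x1
Op 5 cut(1, 0): punch at orig (3,2); cuts so far [(2, 2), (3, 2)]; region rows[2,4) x cols[2,3) = 2x1
Unfold 1 (reflect across h@2): 4 holes -> [(0, 2), (1, 2), (2, 2), (3, 2)]
Unfold 2 (reflect across v@3): 8 holes -> [(0, 2), (0, 3), (1, 2), (1, 3), (2, 2), (2, 3), (3, 2), (3, 3)]
Unfold 3 (reflect across v@2): 16 holes -> [(0, 0), (0, 1), (0, 2), (0, 3), (1, 0), (1, 1), (1, 2), (1, 3), (2, 0), (2, 1), (2, 2), (2, 3), (3, 0), (3, 1), (3, 2), (3, 3)]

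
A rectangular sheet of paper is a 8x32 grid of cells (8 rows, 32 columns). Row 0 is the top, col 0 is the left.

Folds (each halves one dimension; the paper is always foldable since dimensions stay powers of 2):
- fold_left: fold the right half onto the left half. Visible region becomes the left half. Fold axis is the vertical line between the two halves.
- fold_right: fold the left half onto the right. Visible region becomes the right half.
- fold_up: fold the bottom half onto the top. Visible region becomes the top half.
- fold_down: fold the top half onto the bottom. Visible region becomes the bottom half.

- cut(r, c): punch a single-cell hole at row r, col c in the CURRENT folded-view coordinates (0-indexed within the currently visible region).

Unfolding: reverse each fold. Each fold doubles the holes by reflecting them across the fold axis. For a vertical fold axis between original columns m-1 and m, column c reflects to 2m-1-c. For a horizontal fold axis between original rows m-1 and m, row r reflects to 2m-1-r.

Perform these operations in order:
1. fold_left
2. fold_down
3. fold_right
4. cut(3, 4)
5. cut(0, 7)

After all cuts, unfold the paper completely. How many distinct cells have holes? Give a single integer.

Answer: 16

Derivation:
Op 1 fold_left: fold axis v@16; visible region now rows[0,8) x cols[0,16) = 8x16
Op 2 fold_down: fold axis h@4; visible region now rows[4,8) x cols[0,16) = 4x16
Op 3 fold_right: fold axis v@8; visible region now rows[4,8) x cols[8,16) = 4x8
Op 4 cut(3, 4): punch at orig (7,12); cuts so far [(7, 12)]; region rows[4,8) x cols[8,16) = 4x8
Op 5 cut(0, 7): punch at orig (4,15); cuts so far [(4, 15), (7, 12)]; region rows[4,8) x cols[8,16) = 4x8
Unfold 1 (reflect across v@8): 4 holes -> [(4, 0), (4, 15), (7, 3), (7, 12)]
Unfold 2 (reflect across h@4): 8 holes -> [(0, 3), (0, 12), (3, 0), (3, 15), (4, 0), (4, 15), (7, 3), (7, 12)]
Unfold 3 (reflect across v@16): 16 holes -> [(0, 3), (0, 12), (0, 19), (0, 28), (3, 0), (3, 15), (3, 16), (3, 31), (4, 0), (4, 15), (4, 16), (4, 31), (7, 3), (7, 12), (7, 19), (7, 28)]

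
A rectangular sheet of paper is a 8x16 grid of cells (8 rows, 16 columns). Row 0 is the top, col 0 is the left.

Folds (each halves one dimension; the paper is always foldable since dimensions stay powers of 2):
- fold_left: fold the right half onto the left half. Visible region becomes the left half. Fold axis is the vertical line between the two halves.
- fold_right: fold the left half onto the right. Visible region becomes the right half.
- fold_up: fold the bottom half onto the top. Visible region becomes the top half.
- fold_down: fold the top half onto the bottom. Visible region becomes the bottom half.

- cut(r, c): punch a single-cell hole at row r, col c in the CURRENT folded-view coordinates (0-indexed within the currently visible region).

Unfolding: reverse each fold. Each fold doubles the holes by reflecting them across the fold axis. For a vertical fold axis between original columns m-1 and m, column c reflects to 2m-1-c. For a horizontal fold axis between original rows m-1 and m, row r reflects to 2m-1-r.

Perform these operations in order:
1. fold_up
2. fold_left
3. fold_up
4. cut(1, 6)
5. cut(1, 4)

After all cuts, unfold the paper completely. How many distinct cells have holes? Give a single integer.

Answer: 16

Derivation:
Op 1 fold_up: fold axis h@4; visible region now rows[0,4) x cols[0,16) = 4x16
Op 2 fold_left: fold axis v@8; visible region now rows[0,4) x cols[0,8) = 4x8
Op 3 fold_up: fold axis h@2; visible region now rows[0,2) x cols[0,8) = 2x8
Op 4 cut(1, 6): punch at orig (1,6); cuts so far [(1, 6)]; region rows[0,2) x cols[0,8) = 2x8
Op 5 cut(1, 4): punch at orig (1,4); cuts so far [(1, 4), (1, 6)]; region rows[0,2) x cols[0,8) = 2x8
Unfold 1 (reflect across h@2): 4 holes -> [(1, 4), (1, 6), (2, 4), (2, 6)]
Unfold 2 (reflect across v@8): 8 holes -> [(1, 4), (1, 6), (1, 9), (1, 11), (2, 4), (2, 6), (2, 9), (2, 11)]
Unfold 3 (reflect across h@4): 16 holes -> [(1, 4), (1, 6), (1, 9), (1, 11), (2, 4), (2, 6), (2, 9), (2, 11), (5, 4), (5, 6), (5, 9), (5, 11), (6, 4), (6, 6), (6, 9), (6, 11)]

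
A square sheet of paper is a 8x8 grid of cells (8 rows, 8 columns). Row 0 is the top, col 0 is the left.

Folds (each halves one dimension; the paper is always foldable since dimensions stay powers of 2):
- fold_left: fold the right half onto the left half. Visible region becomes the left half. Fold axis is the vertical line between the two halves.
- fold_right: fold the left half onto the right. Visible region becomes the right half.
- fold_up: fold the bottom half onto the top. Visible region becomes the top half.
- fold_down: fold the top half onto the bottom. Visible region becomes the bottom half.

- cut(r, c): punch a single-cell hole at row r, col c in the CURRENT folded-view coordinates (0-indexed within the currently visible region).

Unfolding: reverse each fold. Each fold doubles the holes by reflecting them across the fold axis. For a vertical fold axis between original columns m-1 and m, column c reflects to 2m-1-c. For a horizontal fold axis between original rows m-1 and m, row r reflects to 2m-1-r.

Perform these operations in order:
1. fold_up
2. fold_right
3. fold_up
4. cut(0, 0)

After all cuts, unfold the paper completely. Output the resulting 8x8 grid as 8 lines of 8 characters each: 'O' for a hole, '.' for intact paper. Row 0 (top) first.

Answer: ...OO...
........
........
...OO...
...OO...
........
........
...OO...

Derivation:
Op 1 fold_up: fold axis h@4; visible region now rows[0,4) x cols[0,8) = 4x8
Op 2 fold_right: fold axis v@4; visible region now rows[0,4) x cols[4,8) = 4x4
Op 3 fold_up: fold axis h@2; visible region now rows[0,2) x cols[4,8) = 2x4
Op 4 cut(0, 0): punch at orig (0,4); cuts so far [(0, 4)]; region rows[0,2) x cols[4,8) = 2x4
Unfold 1 (reflect across h@2): 2 holes -> [(0, 4), (3, 4)]
Unfold 2 (reflect across v@4): 4 holes -> [(0, 3), (0, 4), (3, 3), (3, 4)]
Unfold 3 (reflect across h@4): 8 holes -> [(0, 3), (0, 4), (3, 3), (3, 4), (4, 3), (4, 4), (7, 3), (7, 4)]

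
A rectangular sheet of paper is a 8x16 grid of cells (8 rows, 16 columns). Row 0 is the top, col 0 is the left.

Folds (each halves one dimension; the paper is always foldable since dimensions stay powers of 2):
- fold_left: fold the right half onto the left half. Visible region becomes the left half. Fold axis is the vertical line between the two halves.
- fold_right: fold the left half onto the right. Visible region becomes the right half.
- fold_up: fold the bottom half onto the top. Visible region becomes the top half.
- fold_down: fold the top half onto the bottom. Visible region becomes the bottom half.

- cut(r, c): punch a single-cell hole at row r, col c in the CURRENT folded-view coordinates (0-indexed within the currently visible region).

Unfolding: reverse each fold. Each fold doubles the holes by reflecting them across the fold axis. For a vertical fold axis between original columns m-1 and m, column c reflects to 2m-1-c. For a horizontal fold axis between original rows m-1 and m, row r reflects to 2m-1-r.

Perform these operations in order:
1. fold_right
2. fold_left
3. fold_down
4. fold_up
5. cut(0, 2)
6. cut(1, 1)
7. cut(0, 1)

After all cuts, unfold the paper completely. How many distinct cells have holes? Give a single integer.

Op 1 fold_right: fold axis v@8; visible region now rows[0,8) x cols[8,16) = 8x8
Op 2 fold_left: fold axis v@12; visible region now rows[0,8) x cols[8,12) = 8x4
Op 3 fold_down: fold axis h@4; visible region now rows[4,8) x cols[8,12) = 4x4
Op 4 fold_up: fold axis h@6; visible region now rows[4,6) x cols[8,12) = 2x4
Op 5 cut(0, 2): punch at orig (4,10); cuts so far [(4, 10)]; region rows[4,6) x cols[8,12) = 2x4
Op 6 cut(1, 1): punch at orig (5,9); cuts so far [(4, 10), (5, 9)]; region rows[4,6) x cols[8,12) = 2x4
Op 7 cut(0, 1): punch at orig (4,9); cuts so far [(4, 9), (4, 10), (5, 9)]; region rows[4,6) x cols[8,12) = 2x4
Unfold 1 (reflect across h@6): 6 holes -> [(4, 9), (4, 10), (5, 9), (6, 9), (7, 9), (7, 10)]
Unfold 2 (reflect across h@4): 12 holes -> [(0, 9), (0, 10), (1, 9), (2, 9), (3, 9), (3, 10), (4, 9), (4, 10), (5, 9), (6, 9), (7, 9), (7, 10)]
Unfold 3 (reflect across v@12): 24 holes -> [(0, 9), (0, 10), (0, 13), (0, 14), (1, 9), (1, 14), (2, 9), (2, 14), (3, 9), (3, 10), (3, 13), (3, 14), (4, 9), (4, 10), (4, 13), (4, 14), (5, 9), (5, 14), (6, 9), (6, 14), (7, 9), (7, 10), (7, 13), (7, 14)]
Unfold 4 (reflect across v@8): 48 holes -> [(0, 1), (0, 2), (0, 5), (0, 6), (0, 9), (0, 10), (0, 13), (0, 14), (1, 1), (1, 6), (1, 9), (1, 14), (2, 1), (2, 6), (2, 9), (2, 14), (3, 1), (3, 2), (3, 5), (3, 6), (3, 9), (3, 10), (3, 13), (3, 14), (4, 1), (4, 2), (4, 5), (4, 6), (4, 9), (4, 10), (4, 13), (4, 14), (5, 1), (5, 6), (5, 9), (5, 14), (6, 1), (6, 6), (6, 9), (6, 14), (7, 1), (7, 2), (7, 5), (7, 6), (7, 9), (7, 10), (7, 13), (7, 14)]

Answer: 48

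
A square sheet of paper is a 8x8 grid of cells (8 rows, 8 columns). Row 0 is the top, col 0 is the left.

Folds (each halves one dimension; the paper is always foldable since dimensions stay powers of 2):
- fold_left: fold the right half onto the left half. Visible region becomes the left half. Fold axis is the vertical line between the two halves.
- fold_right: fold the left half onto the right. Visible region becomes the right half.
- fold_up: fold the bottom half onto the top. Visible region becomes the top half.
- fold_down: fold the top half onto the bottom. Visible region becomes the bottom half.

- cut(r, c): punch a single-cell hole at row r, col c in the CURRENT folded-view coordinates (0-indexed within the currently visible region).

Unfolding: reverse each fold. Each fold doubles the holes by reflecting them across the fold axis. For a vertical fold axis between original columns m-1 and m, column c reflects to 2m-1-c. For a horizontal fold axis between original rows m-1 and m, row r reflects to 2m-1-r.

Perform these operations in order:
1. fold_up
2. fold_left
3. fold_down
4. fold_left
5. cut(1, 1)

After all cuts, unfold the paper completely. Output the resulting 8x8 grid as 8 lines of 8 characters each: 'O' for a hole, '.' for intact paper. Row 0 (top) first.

Op 1 fold_up: fold axis h@4; visible region now rows[0,4) x cols[0,8) = 4x8
Op 2 fold_left: fold axis v@4; visible region now rows[0,4) x cols[0,4) = 4x4
Op 3 fold_down: fold axis h@2; visible region now rows[2,4) x cols[0,4) = 2x4
Op 4 fold_left: fold axis v@2; visible region now rows[2,4) x cols[0,2) = 2x2
Op 5 cut(1, 1): punch at orig (3,1); cuts so far [(3, 1)]; region rows[2,4) x cols[0,2) = 2x2
Unfold 1 (reflect across v@2): 2 holes -> [(3, 1), (3, 2)]
Unfold 2 (reflect across h@2): 4 holes -> [(0, 1), (0, 2), (3, 1), (3, 2)]
Unfold 3 (reflect across v@4): 8 holes -> [(0, 1), (0, 2), (0, 5), (0, 6), (3, 1), (3, 2), (3, 5), (3, 6)]
Unfold 4 (reflect across h@4): 16 holes -> [(0, 1), (0, 2), (0, 5), (0, 6), (3, 1), (3, 2), (3, 5), (3, 6), (4, 1), (4, 2), (4, 5), (4, 6), (7, 1), (7, 2), (7, 5), (7, 6)]

Answer: .OO..OO.
........
........
.OO..OO.
.OO..OO.
........
........
.OO..OO.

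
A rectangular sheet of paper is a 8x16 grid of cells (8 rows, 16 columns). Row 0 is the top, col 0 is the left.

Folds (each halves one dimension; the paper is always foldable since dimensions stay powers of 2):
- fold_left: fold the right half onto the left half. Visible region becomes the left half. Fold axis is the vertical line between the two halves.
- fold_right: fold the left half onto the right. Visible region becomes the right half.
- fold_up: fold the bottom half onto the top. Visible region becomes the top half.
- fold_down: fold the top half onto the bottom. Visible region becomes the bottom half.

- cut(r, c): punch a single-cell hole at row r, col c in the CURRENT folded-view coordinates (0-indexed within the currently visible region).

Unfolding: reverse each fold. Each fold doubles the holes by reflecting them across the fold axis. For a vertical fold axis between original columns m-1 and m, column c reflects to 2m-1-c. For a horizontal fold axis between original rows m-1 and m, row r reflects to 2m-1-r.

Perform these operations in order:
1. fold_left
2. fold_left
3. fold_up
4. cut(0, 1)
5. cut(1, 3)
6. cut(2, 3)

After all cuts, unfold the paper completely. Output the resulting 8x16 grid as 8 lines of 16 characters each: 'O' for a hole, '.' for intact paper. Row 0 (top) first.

Op 1 fold_left: fold axis v@8; visible region now rows[0,8) x cols[0,8) = 8x8
Op 2 fold_left: fold axis v@4; visible region now rows[0,8) x cols[0,4) = 8x4
Op 3 fold_up: fold axis h@4; visible region now rows[0,4) x cols[0,4) = 4x4
Op 4 cut(0, 1): punch at orig (0,1); cuts so far [(0, 1)]; region rows[0,4) x cols[0,4) = 4x4
Op 5 cut(1, 3): punch at orig (1,3); cuts so far [(0, 1), (1, 3)]; region rows[0,4) x cols[0,4) = 4x4
Op 6 cut(2, 3): punch at orig (2,3); cuts so far [(0, 1), (1, 3), (2, 3)]; region rows[0,4) x cols[0,4) = 4x4
Unfold 1 (reflect across h@4): 6 holes -> [(0, 1), (1, 3), (2, 3), (5, 3), (6, 3), (7, 1)]
Unfold 2 (reflect across v@4): 12 holes -> [(0, 1), (0, 6), (1, 3), (1, 4), (2, 3), (2, 4), (5, 3), (5, 4), (6, 3), (6, 4), (7, 1), (7, 6)]
Unfold 3 (reflect across v@8): 24 holes -> [(0, 1), (0, 6), (0, 9), (0, 14), (1, 3), (1, 4), (1, 11), (1, 12), (2, 3), (2, 4), (2, 11), (2, 12), (5, 3), (5, 4), (5, 11), (5, 12), (6, 3), (6, 4), (6, 11), (6, 12), (7, 1), (7, 6), (7, 9), (7, 14)]

Answer: .O....O..O....O.
...OO......OO...
...OO......OO...
................
................
...OO......OO...
...OO......OO...
.O....O..O....O.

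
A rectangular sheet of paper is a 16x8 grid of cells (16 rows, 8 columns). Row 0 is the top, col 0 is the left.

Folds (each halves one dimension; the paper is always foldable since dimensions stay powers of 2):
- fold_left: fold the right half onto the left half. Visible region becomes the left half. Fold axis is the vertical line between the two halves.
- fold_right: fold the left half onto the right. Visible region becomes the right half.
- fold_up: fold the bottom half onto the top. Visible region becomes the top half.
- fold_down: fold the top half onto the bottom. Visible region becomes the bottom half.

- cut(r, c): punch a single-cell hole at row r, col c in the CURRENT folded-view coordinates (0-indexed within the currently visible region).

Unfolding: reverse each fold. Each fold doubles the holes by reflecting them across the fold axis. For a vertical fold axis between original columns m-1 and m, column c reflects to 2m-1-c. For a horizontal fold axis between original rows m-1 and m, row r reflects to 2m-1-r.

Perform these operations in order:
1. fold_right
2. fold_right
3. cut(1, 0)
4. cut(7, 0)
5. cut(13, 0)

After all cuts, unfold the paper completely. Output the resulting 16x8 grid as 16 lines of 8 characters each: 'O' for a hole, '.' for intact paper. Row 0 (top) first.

Answer: ........
.OO..OO.
........
........
........
........
........
.OO..OO.
........
........
........
........
........
.OO..OO.
........
........

Derivation:
Op 1 fold_right: fold axis v@4; visible region now rows[0,16) x cols[4,8) = 16x4
Op 2 fold_right: fold axis v@6; visible region now rows[0,16) x cols[6,8) = 16x2
Op 3 cut(1, 0): punch at orig (1,6); cuts so far [(1, 6)]; region rows[0,16) x cols[6,8) = 16x2
Op 4 cut(7, 0): punch at orig (7,6); cuts so far [(1, 6), (7, 6)]; region rows[0,16) x cols[6,8) = 16x2
Op 5 cut(13, 0): punch at orig (13,6); cuts so far [(1, 6), (7, 6), (13, 6)]; region rows[0,16) x cols[6,8) = 16x2
Unfold 1 (reflect across v@6): 6 holes -> [(1, 5), (1, 6), (7, 5), (7, 6), (13, 5), (13, 6)]
Unfold 2 (reflect across v@4): 12 holes -> [(1, 1), (1, 2), (1, 5), (1, 6), (7, 1), (7, 2), (7, 5), (7, 6), (13, 1), (13, 2), (13, 5), (13, 6)]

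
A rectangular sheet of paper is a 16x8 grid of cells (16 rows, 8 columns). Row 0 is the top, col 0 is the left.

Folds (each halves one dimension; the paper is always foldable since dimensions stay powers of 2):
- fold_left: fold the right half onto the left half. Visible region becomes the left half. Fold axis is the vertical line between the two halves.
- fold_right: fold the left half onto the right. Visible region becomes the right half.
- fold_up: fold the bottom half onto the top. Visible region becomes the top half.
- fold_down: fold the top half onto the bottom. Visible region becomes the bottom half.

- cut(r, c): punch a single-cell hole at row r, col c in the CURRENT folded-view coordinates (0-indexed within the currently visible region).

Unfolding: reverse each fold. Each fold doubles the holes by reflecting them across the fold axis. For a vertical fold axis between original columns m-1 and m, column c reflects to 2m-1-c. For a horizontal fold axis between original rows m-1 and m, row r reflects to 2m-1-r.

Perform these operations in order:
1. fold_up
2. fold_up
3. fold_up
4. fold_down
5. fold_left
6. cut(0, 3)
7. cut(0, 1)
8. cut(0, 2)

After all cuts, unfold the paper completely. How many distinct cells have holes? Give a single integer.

Answer: 96

Derivation:
Op 1 fold_up: fold axis h@8; visible region now rows[0,8) x cols[0,8) = 8x8
Op 2 fold_up: fold axis h@4; visible region now rows[0,4) x cols[0,8) = 4x8
Op 3 fold_up: fold axis h@2; visible region now rows[0,2) x cols[0,8) = 2x8
Op 4 fold_down: fold axis h@1; visible region now rows[1,2) x cols[0,8) = 1x8
Op 5 fold_left: fold axis v@4; visible region now rows[1,2) x cols[0,4) = 1x4
Op 6 cut(0, 3): punch at orig (1,3); cuts so far [(1, 3)]; region rows[1,2) x cols[0,4) = 1x4
Op 7 cut(0, 1): punch at orig (1,1); cuts so far [(1, 1), (1, 3)]; region rows[1,2) x cols[0,4) = 1x4
Op 8 cut(0, 2): punch at orig (1,2); cuts so far [(1, 1), (1, 2), (1, 3)]; region rows[1,2) x cols[0,4) = 1x4
Unfold 1 (reflect across v@4): 6 holes -> [(1, 1), (1, 2), (1, 3), (1, 4), (1, 5), (1, 6)]
Unfold 2 (reflect across h@1): 12 holes -> [(0, 1), (0, 2), (0, 3), (0, 4), (0, 5), (0, 6), (1, 1), (1, 2), (1, 3), (1, 4), (1, 5), (1, 6)]
Unfold 3 (reflect across h@2): 24 holes -> [(0, 1), (0, 2), (0, 3), (0, 4), (0, 5), (0, 6), (1, 1), (1, 2), (1, 3), (1, 4), (1, 5), (1, 6), (2, 1), (2, 2), (2, 3), (2, 4), (2, 5), (2, 6), (3, 1), (3, 2), (3, 3), (3, 4), (3, 5), (3, 6)]
Unfold 4 (reflect across h@4): 48 holes -> [(0, 1), (0, 2), (0, 3), (0, 4), (0, 5), (0, 6), (1, 1), (1, 2), (1, 3), (1, 4), (1, 5), (1, 6), (2, 1), (2, 2), (2, 3), (2, 4), (2, 5), (2, 6), (3, 1), (3, 2), (3, 3), (3, 4), (3, 5), (3, 6), (4, 1), (4, 2), (4, 3), (4, 4), (4, 5), (4, 6), (5, 1), (5, 2), (5, 3), (5, 4), (5, 5), (5, 6), (6, 1), (6, 2), (6, 3), (6, 4), (6, 5), (6, 6), (7, 1), (7, 2), (7, 3), (7, 4), (7, 5), (7, 6)]
Unfold 5 (reflect across h@8): 96 holes -> [(0, 1), (0, 2), (0, 3), (0, 4), (0, 5), (0, 6), (1, 1), (1, 2), (1, 3), (1, 4), (1, 5), (1, 6), (2, 1), (2, 2), (2, 3), (2, 4), (2, 5), (2, 6), (3, 1), (3, 2), (3, 3), (3, 4), (3, 5), (3, 6), (4, 1), (4, 2), (4, 3), (4, 4), (4, 5), (4, 6), (5, 1), (5, 2), (5, 3), (5, 4), (5, 5), (5, 6), (6, 1), (6, 2), (6, 3), (6, 4), (6, 5), (6, 6), (7, 1), (7, 2), (7, 3), (7, 4), (7, 5), (7, 6), (8, 1), (8, 2), (8, 3), (8, 4), (8, 5), (8, 6), (9, 1), (9, 2), (9, 3), (9, 4), (9, 5), (9, 6), (10, 1), (10, 2), (10, 3), (10, 4), (10, 5), (10, 6), (11, 1), (11, 2), (11, 3), (11, 4), (11, 5), (11, 6), (12, 1), (12, 2), (12, 3), (12, 4), (12, 5), (12, 6), (13, 1), (13, 2), (13, 3), (13, 4), (13, 5), (13, 6), (14, 1), (14, 2), (14, 3), (14, 4), (14, 5), (14, 6), (15, 1), (15, 2), (15, 3), (15, 4), (15, 5), (15, 6)]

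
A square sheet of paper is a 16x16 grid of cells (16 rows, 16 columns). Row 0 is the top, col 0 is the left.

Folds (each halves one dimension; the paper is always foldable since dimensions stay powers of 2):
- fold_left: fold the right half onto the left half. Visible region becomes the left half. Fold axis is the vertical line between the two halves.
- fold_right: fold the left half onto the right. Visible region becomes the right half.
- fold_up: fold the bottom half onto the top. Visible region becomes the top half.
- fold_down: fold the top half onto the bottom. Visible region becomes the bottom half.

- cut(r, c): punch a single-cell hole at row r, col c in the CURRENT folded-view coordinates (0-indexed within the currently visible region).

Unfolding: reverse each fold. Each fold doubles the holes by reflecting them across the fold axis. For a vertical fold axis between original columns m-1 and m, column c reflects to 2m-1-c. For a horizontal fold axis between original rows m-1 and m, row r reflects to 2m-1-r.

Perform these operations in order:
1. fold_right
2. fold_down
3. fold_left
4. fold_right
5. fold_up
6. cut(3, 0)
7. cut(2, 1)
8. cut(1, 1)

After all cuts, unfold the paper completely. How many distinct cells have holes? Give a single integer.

Answer: 96

Derivation:
Op 1 fold_right: fold axis v@8; visible region now rows[0,16) x cols[8,16) = 16x8
Op 2 fold_down: fold axis h@8; visible region now rows[8,16) x cols[8,16) = 8x8
Op 3 fold_left: fold axis v@12; visible region now rows[8,16) x cols[8,12) = 8x4
Op 4 fold_right: fold axis v@10; visible region now rows[8,16) x cols[10,12) = 8x2
Op 5 fold_up: fold axis h@12; visible region now rows[8,12) x cols[10,12) = 4x2
Op 6 cut(3, 0): punch at orig (11,10); cuts so far [(11, 10)]; region rows[8,12) x cols[10,12) = 4x2
Op 7 cut(2, 1): punch at orig (10,11); cuts so far [(10, 11), (11, 10)]; region rows[8,12) x cols[10,12) = 4x2
Op 8 cut(1, 1): punch at orig (9,11); cuts so far [(9, 11), (10, 11), (11, 10)]; region rows[8,12) x cols[10,12) = 4x2
Unfold 1 (reflect across h@12): 6 holes -> [(9, 11), (10, 11), (11, 10), (12, 10), (13, 11), (14, 11)]
Unfold 2 (reflect across v@10): 12 holes -> [(9, 8), (9, 11), (10, 8), (10, 11), (11, 9), (11, 10), (12, 9), (12, 10), (13, 8), (13, 11), (14, 8), (14, 11)]
Unfold 3 (reflect across v@12): 24 holes -> [(9, 8), (9, 11), (9, 12), (9, 15), (10, 8), (10, 11), (10, 12), (10, 15), (11, 9), (11, 10), (11, 13), (11, 14), (12, 9), (12, 10), (12, 13), (12, 14), (13, 8), (13, 11), (13, 12), (13, 15), (14, 8), (14, 11), (14, 12), (14, 15)]
Unfold 4 (reflect across h@8): 48 holes -> [(1, 8), (1, 11), (1, 12), (1, 15), (2, 8), (2, 11), (2, 12), (2, 15), (3, 9), (3, 10), (3, 13), (3, 14), (4, 9), (4, 10), (4, 13), (4, 14), (5, 8), (5, 11), (5, 12), (5, 15), (6, 8), (6, 11), (6, 12), (6, 15), (9, 8), (9, 11), (9, 12), (9, 15), (10, 8), (10, 11), (10, 12), (10, 15), (11, 9), (11, 10), (11, 13), (11, 14), (12, 9), (12, 10), (12, 13), (12, 14), (13, 8), (13, 11), (13, 12), (13, 15), (14, 8), (14, 11), (14, 12), (14, 15)]
Unfold 5 (reflect across v@8): 96 holes -> [(1, 0), (1, 3), (1, 4), (1, 7), (1, 8), (1, 11), (1, 12), (1, 15), (2, 0), (2, 3), (2, 4), (2, 7), (2, 8), (2, 11), (2, 12), (2, 15), (3, 1), (3, 2), (3, 5), (3, 6), (3, 9), (3, 10), (3, 13), (3, 14), (4, 1), (4, 2), (4, 5), (4, 6), (4, 9), (4, 10), (4, 13), (4, 14), (5, 0), (5, 3), (5, 4), (5, 7), (5, 8), (5, 11), (5, 12), (5, 15), (6, 0), (6, 3), (6, 4), (6, 7), (6, 8), (6, 11), (6, 12), (6, 15), (9, 0), (9, 3), (9, 4), (9, 7), (9, 8), (9, 11), (9, 12), (9, 15), (10, 0), (10, 3), (10, 4), (10, 7), (10, 8), (10, 11), (10, 12), (10, 15), (11, 1), (11, 2), (11, 5), (11, 6), (11, 9), (11, 10), (11, 13), (11, 14), (12, 1), (12, 2), (12, 5), (12, 6), (12, 9), (12, 10), (12, 13), (12, 14), (13, 0), (13, 3), (13, 4), (13, 7), (13, 8), (13, 11), (13, 12), (13, 15), (14, 0), (14, 3), (14, 4), (14, 7), (14, 8), (14, 11), (14, 12), (14, 15)]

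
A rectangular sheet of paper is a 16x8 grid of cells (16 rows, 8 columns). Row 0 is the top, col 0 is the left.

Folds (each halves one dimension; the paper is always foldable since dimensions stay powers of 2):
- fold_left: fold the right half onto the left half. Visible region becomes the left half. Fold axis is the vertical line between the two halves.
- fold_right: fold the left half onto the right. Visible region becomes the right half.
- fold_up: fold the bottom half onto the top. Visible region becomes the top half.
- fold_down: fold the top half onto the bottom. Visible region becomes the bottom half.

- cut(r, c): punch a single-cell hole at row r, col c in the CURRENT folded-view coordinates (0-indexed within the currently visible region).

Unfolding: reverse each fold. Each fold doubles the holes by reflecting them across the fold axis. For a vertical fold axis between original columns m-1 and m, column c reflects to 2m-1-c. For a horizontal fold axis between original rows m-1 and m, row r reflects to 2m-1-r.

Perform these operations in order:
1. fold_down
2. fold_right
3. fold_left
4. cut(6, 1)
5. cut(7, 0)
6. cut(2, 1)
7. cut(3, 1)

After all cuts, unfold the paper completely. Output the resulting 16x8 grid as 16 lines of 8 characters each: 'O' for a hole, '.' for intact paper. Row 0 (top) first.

Answer: O..OO..O
.OO..OO.
........
........
.OO..OO.
.OO..OO.
........
........
........
........
.OO..OO.
.OO..OO.
........
........
.OO..OO.
O..OO..O

Derivation:
Op 1 fold_down: fold axis h@8; visible region now rows[8,16) x cols[0,8) = 8x8
Op 2 fold_right: fold axis v@4; visible region now rows[8,16) x cols[4,8) = 8x4
Op 3 fold_left: fold axis v@6; visible region now rows[8,16) x cols[4,6) = 8x2
Op 4 cut(6, 1): punch at orig (14,5); cuts so far [(14, 5)]; region rows[8,16) x cols[4,6) = 8x2
Op 5 cut(7, 0): punch at orig (15,4); cuts so far [(14, 5), (15, 4)]; region rows[8,16) x cols[4,6) = 8x2
Op 6 cut(2, 1): punch at orig (10,5); cuts so far [(10, 5), (14, 5), (15, 4)]; region rows[8,16) x cols[4,6) = 8x2
Op 7 cut(3, 1): punch at orig (11,5); cuts so far [(10, 5), (11, 5), (14, 5), (15, 4)]; region rows[8,16) x cols[4,6) = 8x2
Unfold 1 (reflect across v@6): 8 holes -> [(10, 5), (10, 6), (11, 5), (11, 6), (14, 5), (14, 6), (15, 4), (15, 7)]
Unfold 2 (reflect across v@4): 16 holes -> [(10, 1), (10, 2), (10, 5), (10, 6), (11, 1), (11, 2), (11, 5), (11, 6), (14, 1), (14, 2), (14, 5), (14, 6), (15, 0), (15, 3), (15, 4), (15, 7)]
Unfold 3 (reflect across h@8): 32 holes -> [(0, 0), (0, 3), (0, 4), (0, 7), (1, 1), (1, 2), (1, 5), (1, 6), (4, 1), (4, 2), (4, 5), (4, 6), (5, 1), (5, 2), (5, 5), (5, 6), (10, 1), (10, 2), (10, 5), (10, 6), (11, 1), (11, 2), (11, 5), (11, 6), (14, 1), (14, 2), (14, 5), (14, 6), (15, 0), (15, 3), (15, 4), (15, 7)]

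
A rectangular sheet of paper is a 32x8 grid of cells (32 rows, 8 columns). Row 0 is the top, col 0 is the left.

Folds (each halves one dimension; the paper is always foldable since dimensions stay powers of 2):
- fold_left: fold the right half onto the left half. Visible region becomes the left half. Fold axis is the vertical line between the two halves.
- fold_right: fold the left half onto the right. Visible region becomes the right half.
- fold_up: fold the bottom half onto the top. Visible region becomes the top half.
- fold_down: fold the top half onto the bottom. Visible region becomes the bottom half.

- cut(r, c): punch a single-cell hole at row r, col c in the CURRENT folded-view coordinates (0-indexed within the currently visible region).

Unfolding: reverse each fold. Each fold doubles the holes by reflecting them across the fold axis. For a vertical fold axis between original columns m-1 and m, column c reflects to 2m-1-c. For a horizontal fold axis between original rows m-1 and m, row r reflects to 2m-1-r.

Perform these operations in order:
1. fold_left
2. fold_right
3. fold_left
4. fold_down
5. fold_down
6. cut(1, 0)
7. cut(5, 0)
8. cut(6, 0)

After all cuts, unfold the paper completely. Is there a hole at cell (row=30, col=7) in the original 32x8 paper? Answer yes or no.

Op 1 fold_left: fold axis v@4; visible region now rows[0,32) x cols[0,4) = 32x4
Op 2 fold_right: fold axis v@2; visible region now rows[0,32) x cols[2,4) = 32x2
Op 3 fold_left: fold axis v@3; visible region now rows[0,32) x cols[2,3) = 32x1
Op 4 fold_down: fold axis h@16; visible region now rows[16,32) x cols[2,3) = 16x1
Op 5 fold_down: fold axis h@24; visible region now rows[24,32) x cols[2,3) = 8x1
Op 6 cut(1, 0): punch at orig (25,2); cuts so far [(25, 2)]; region rows[24,32) x cols[2,3) = 8x1
Op 7 cut(5, 0): punch at orig (29,2); cuts so far [(25, 2), (29, 2)]; region rows[24,32) x cols[2,3) = 8x1
Op 8 cut(6, 0): punch at orig (30,2); cuts so far [(25, 2), (29, 2), (30, 2)]; region rows[24,32) x cols[2,3) = 8x1
Unfold 1 (reflect across h@24): 6 holes -> [(17, 2), (18, 2), (22, 2), (25, 2), (29, 2), (30, 2)]
Unfold 2 (reflect across h@16): 12 holes -> [(1, 2), (2, 2), (6, 2), (9, 2), (13, 2), (14, 2), (17, 2), (18, 2), (22, 2), (25, 2), (29, 2), (30, 2)]
Unfold 3 (reflect across v@3): 24 holes -> [(1, 2), (1, 3), (2, 2), (2, 3), (6, 2), (6, 3), (9, 2), (9, 3), (13, 2), (13, 3), (14, 2), (14, 3), (17, 2), (17, 3), (18, 2), (18, 3), (22, 2), (22, 3), (25, 2), (25, 3), (29, 2), (29, 3), (30, 2), (30, 3)]
Unfold 4 (reflect across v@2): 48 holes -> [(1, 0), (1, 1), (1, 2), (1, 3), (2, 0), (2, 1), (2, 2), (2, 3), (6, 0), (6, 1), (6, 2), (6, 3), (9, 0), (9, 1), (9, 2), (9, 3), (13, 0), (13, 1), (13, 2), (13, 3), (14, 0), (14, 1), (14, 2), (14, 3), (17, 0), (17, 1), (17, 2), (17, 3), (18, 0), (18, 1), (18, 2), (18, 3), (22, 0), (22, 1), (22, 2), (22, 3), (25, 0), (25, 1), (25, 2), (25, 3), (29, 0), (29, 1), (29, 2), (29, 3), (30, 0), (30, 1), (30, 2), (30, 3)]
Unfold 5 (reflect across v@4): 96 holes -> [(1, 0), (1, 1), (1, 2), (1, 3), (1, 4), (1, 5), (1, 6), (1, 7), (2, 0), (2, 1), (2, 2), (2, 3), (2, 4), (2, 5), (2, 6), (2, 7), (6, 0), (6, 1), (6, 2), (6, 3), (6, 4), (6, 5), (6, 6), (6, 7), (9, 0), (9, 1), (9, 2), (9, 3), (9, 4), (9, 5), (9, 6), (9, 7), (13, 0), (13, 1), (13, 2), (13, 3), (13, 4), (13, 5), (13, 6), (13, 7), (14, 0), (14, 1), (14, 2), (14, 3), (14, 4), (14, 5), (14, 6), (14, 7), (17, 0), (17, 1), (17, 2), (17, 3), (17, 4), (17, 5), (17, 6), (17, 7), (18, 0), (18, 1), (18, 2), (18, 3), (18, 4), (18, 5), (18, 6), (18, 7), (22, 0), (22, 1), (22, 2), (22, 3), (22, 4), (22, 5), (22, 6), (22, 7), (25, 0), (25, 1), (25, 2), (25, 3), (25, 4), (25, 5), (25, 6), (25, 7), (29, 0), (29, 1), (29, 2), (29, 3), (29, 4), (29, 5), (29, 6), (29, 7), (30, 0), (30, 1), (30, 2), (30, 3), (30, 4), (30, 5), (30, 6), (30, 7)]
Holes: [(1, 0), (1, 1), (1, 2), (1, 3), (1, 4), (1, 5), (1, 6), (1, 7), (2, 0), (2, 1), (2, 2), (2, 3), (2, 4), (2, 5), (2, 6), (2, 7), (6, 0), (6, 1), (6, 2), (6, 3), (6, 4), (6, 5), (6, 6), (6, 7), (9, 0), (9, 1), (9, 2), (9, 3), (9, 4), (9, 5), (9, 6), (9, 7), (13, 0), (13, 1), (13, 2), (13, 3), (13, 4), (13, 5), (13, 6), (13, 7), (14, 0), (14, 1), (14, 2), (14, 3), (14, 4), (14, 5), (14, 6), (14, 7), (17, 0), (17, 1), (17, 2), (17, 3), (17, 4), (17, 5), (17, 6), (17, 7), (18, 0), (18, 1), (18, 2), (18, 3), (18, 4), (18, 5), (18, 6), (18, 7), (22, 0), (22, 1), (22, 2), (22, 3), (22, 4), (22, 5), (22, 6), (22, 7), (25, 0), (25, 1), (25, 2), (25, 3), (25, 4), (25, 5), (25, 6), (25, 7), (29, 0), (29, 1), (29, 2), (29, 3), (29, 4), (29, 5), (29, 6), (29, 7), (30, 0), (30, 1), (30, 2), (30, 3), (30, 4), (30, 5), (30, 6), (30, 7)]

Answer: yes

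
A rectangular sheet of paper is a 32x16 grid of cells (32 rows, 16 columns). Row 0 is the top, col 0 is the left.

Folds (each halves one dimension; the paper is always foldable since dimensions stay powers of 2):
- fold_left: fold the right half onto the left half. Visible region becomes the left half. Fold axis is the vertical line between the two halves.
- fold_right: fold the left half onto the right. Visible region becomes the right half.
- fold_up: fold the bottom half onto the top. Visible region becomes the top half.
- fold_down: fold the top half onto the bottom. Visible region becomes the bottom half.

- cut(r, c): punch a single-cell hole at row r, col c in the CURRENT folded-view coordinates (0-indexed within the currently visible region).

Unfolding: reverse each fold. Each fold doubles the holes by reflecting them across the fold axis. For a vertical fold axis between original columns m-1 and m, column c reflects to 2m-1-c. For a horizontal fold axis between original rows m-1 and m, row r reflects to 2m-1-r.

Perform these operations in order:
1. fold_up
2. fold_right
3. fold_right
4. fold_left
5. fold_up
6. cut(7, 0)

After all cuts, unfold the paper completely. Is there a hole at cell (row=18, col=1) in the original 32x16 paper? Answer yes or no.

Answer: no

Derivation:
Op 1 fold_up: fold axis h@16; visible region now rows[0,16) x cols[0,16) = 16x16
Op 2 fold_right: fold axis v@8; visible region now rows[0,16) x cols[8,16) = 16x8
Op 3 fold_right: fold axis v@12; visible region now rows[0,16) x cols[12,16) = 16x4
Op 4 fold_left: fold axis v@14; visible region now rows[0,16) x cols[12,14) = 16x2
Op 5 fold_up: fold axis h@8; visible region now rows[0,8) x cols[12,14) = 8x2
Op 6 cut(7, 0): punch at orig (7,12); cuts so far [(7, 12)]; region rows[0,8) x cols[12,14) = 8x2
Unfold 1 (reflect across h@8): 2 holes -> [(7, 12), (8, 12)]
Unfold 2 (reflect across v@14): 4 holes -> [(7, 12), (7, 15), (8, 12), (8, 15)]
Unfold 3 (reflect across v@12): 8 holes -> [(7, 8), (7, 11), (7, 12), (7, 15), (8, 8), (8, 11), (8, 12), (8, 15)]
Unfold 4 (reflect across v@8): 16 holes -> [(7, 0), (7, 3), (7, 4), (7, 7), (7, 8), (7, 11), (7, 12), (7, 15), (8, 0), (8, 3), (8, 4), (8, 7), (8, 8), (8, 11), (8, 12), (8, 15)]
Unfold 5 (reflect across h@16): 32 holes -> [(7, 0), (7, 3), (7, 4), (7, 7), (7, 8), (7, 11), (7, 12), (7, 15), (8, 0), (8, 3), (8, 4), (8, 7), (8, 8), (8, 11), (8, 12), (8, 15), (23, 0), (23, 3), (23, 4), (23, 7), (23, 8), (23, 11), (23, 12), (23, 15), (24, 0), (24, 3), (24, 4), (24, 7), (24, 8), (24, 11), (24, 12), (24, 15)]
Holes: [(7, 0), (7, 3), (7, 4), (7, 7), (7, 8), (7, 11), (7, 12), (7, 15), (8, 0), (8, 3), (8, 4), (8, 7), (8, 8), (8, 11), (8, 12), (8, 15), (23, 0), (23, 3), (23, 4), (23, 7), (23, 8), (23, 11), (23, 12), (23, 15), (24, 0), (24, 3), (24, 4), (24, 7), (24, 8), (24, 11), (24, 12), (24, 15)]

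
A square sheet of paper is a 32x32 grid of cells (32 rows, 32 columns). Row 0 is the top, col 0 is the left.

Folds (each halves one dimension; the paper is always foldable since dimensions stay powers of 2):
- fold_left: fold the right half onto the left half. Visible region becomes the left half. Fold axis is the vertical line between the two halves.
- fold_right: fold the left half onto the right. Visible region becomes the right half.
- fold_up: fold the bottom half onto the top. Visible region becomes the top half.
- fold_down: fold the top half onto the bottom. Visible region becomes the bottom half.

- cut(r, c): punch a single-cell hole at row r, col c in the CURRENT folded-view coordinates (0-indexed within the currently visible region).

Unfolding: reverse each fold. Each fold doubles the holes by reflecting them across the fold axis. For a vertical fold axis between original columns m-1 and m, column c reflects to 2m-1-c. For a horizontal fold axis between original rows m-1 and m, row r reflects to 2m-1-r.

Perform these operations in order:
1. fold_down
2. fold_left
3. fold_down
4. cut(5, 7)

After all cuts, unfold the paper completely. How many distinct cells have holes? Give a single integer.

Op 1 fold_down: fold axis h@16; visible region now rows[16,32) x cols[0,32) = 16x32
Op 2 fold_left: fold axis v@16; visible region now rows[16,32) x cols[0,16) = 16x16
Op 3 fold_down: fold axis h@24; visible region now rows[24,32) x cols[0,16) = 8x16
Op 4 cut(5, 7): punch at orig (29,7); cuts so far [(29, 7)]; region rows[24,32) x cols[0,16) = 8x16
Unfold 1 (reflect across h@24): 2 holes -> [(18, 7), (29, 7)]
Unfold 2 (reflect across v@16): 4 holes -> [(18, 7), (18, 24), (29, 7), (29, 24)]
Unfold 3 (reflect across h@16): 8 holes -> [(2, 7), (2, 24), (13, 7), (13, 24), (18, 7), (18, 24), (29, 7), (29, 24)]

Answer: 8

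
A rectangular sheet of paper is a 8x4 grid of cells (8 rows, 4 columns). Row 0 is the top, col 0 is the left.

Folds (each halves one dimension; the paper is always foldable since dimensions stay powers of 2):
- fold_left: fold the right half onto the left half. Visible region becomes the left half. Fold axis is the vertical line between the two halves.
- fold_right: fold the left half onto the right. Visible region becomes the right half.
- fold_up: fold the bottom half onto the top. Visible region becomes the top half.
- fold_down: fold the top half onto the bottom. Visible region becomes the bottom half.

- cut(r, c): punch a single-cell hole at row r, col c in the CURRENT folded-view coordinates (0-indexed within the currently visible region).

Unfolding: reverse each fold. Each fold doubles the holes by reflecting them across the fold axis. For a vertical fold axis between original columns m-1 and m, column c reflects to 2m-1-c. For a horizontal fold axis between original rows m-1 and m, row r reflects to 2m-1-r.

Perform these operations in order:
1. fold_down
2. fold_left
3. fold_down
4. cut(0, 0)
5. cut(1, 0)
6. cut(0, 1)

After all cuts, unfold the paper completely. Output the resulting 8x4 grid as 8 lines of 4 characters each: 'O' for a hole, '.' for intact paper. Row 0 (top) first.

Answer: O..O
OOOO
OOOO
O..O
O..O
OOOO
OOOO
O..O

Derivation:
Op 1 fold_down: fold axis h@4; visible region now rows[4,8) x cols[0,4) = 4x4
Op 2 fold_left: fold axis v@2; visible region now rows[4,8) x cols[0,2) = 4x2
Op 3 fold_down: fold axis h@6; visible region now rows[6,8) x cols[0,2) = 2x2
Op 4 cut(0, 0): punch at orig (6,0); cuts so far [(6, 0)]; region rows[6,8) x cols[0,2) = 2x2
Op 5 cut(1, 0): punch at orig (7,0); cuts so far [(6, 0), (7, 0)]; region rows[6,8) x cols[0,2) = 2x2
Op 6 cut(0, 1): punch at orig (6,1); cuts so far [(6, 0), (6, 1), (7, 0)]; region rows[6,8) x cols[0,2) = 2x2
Unfold 1 (reflect across h@6): 6 holes -> [(4, 0), (5, 0), (5, 1), (6, 0), (6, 1), (7, 0)]
Unfold 2 (reflect across v@2): 12 holes -> [(4, 0), (4, 3), (5, 0), (5, 1), (5, 2), (5, 3), (6, 0), (6, 1), (6, 2), (6, 3), (7, 0), (7, 3)]
Unfold 3 (reflect across h@4): 24 holes -> [(0, 0), (0, 3), (1, 0), (1, 1), (1, 2), (1, 3), (2, 0), (2, 1), (2, 2), (2, 3), (3, 0), (3, 3), (4, 0), (4, 3), (5, 0), (5, 1), (5, 2), (5, 3), (6, 0), (6, 1), (6, 2), (6, 3), (7, 0), (7, 3)]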